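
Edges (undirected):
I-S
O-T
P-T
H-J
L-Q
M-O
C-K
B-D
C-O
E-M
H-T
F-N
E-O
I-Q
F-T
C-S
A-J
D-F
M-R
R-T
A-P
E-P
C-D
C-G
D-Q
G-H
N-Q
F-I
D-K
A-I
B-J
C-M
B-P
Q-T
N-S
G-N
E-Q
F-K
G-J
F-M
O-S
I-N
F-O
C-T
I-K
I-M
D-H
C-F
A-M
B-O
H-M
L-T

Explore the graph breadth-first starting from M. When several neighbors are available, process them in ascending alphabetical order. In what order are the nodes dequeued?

M → A → C → E → F → H → I → O → R → J → P → D → G → K → S → T → Q → N → B → L

Visit M; enqueue A, C, E, F, H, I, O, R → queue [A, C, E, F, H, I, O, R]
Visit A; enqueue J, P → queue [C, E, F, H, I, O, R, J, P]
Visit C; enqueue D, G, K, S, T → queue [E, F, H, I, O, R, J, P, D, G, K, S, T]
Visit E; enqueue Q → queue [F, H, I, O, R, J, P, D, G, K, S, T, Q]
Visit F; enqueue N → queue [H, I, O, R, J, P, D, G, K, S, T, Q, N]
Visit H → queue [I, O, R, J, P, D, G, K, S, T, Q, N]
Visit I → queue [O, R, J, P, D, G, K, S, T, Q, N]
Visit O; enqueue B → queue [R, J, P, D, G, K, S, T, Q, N, B]
Visit R → queue [J, P, D, G, K, S, T, Q, N, B]
Visit J → queue [P, D, G, K, S, T, Q, N, B]
Visit P → queue [D, G, K, S, T, Q, N, B]
Visit D → queue [G, K, S, T, Q, N, B]
Visit G → queue [K, S, T, Q, N, B]
Visit K → queue [S, T, Q, N, B]
Visit S → queue [T, Q, N, B]
Visit T; enqueue L → queue [Q, N, B, L]
Visit Q → queue [N, B, L]
Visit N → queue [B, L]
Visit B → queue [L]
Visit L → queue []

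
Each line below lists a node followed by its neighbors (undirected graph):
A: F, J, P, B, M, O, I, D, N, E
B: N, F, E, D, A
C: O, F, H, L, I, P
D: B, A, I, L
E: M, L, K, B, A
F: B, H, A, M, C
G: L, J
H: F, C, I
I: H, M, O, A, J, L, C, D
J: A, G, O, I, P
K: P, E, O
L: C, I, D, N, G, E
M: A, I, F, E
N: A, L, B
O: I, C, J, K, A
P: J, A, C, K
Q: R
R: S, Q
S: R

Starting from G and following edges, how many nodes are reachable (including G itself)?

16

BFS from G visits: G, L, J, N, I, E, D, C, P, O, A, B, M, H, K, F
Reachable nodes: 16 of 19 total.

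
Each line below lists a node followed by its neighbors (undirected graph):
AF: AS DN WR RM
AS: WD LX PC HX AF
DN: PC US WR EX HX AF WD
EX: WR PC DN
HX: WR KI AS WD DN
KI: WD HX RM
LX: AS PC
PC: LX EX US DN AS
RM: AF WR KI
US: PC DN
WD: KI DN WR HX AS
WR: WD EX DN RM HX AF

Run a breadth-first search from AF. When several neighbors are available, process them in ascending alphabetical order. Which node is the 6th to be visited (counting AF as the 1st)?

HX

Visit AF; enqueue AS, DN, RM, WR → queue [AS, DN, RM, WR]
Visit AS; enqueue HX, LX, PC, WD → queue [DN, RM, WR, HX, LX, PC, WD]
Visit DN; enqueue EX, US → queue [RM, WR, HX, LX, PC, WD, EX, US]
Visit RM; enqueue KI → queue [WR, HX, LX, PC, WD, EX, US, KI]
Visit WR → queue [HX, LX, PC, WD, EX, US, KI]
Visit HX → queue [LX, PC, WD, EX, US, KI]
Visit LX → queue [PC, WD, EX, US, KI]
Visit PC → queue [WD, EX, US, KI]
Visit WD → queue [EX, US, KI]
Visit EX → queue [US, KI]
Visit US → queue [KI]
Visit KI → queue []

Visit order: AF, AS, DN, RM, WR, HX, LX, PC, WD, EX, US, KI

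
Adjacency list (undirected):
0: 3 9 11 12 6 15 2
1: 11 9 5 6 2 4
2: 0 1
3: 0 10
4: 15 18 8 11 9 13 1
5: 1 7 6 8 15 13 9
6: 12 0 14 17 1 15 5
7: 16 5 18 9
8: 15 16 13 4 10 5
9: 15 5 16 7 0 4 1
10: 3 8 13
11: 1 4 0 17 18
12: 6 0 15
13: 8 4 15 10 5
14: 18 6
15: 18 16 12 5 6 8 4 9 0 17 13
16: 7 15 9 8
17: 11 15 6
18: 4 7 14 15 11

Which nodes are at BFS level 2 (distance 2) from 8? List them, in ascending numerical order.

Level 0: 8
Level 1: 4, 5, 10, 13, 15, 16
Level 2: 0, 1, 3, 6, 7, 9, 11, 12, 17, 18
Level 3: 2, 14

0, 1, 3, 6, 7, 9, 11, 12, 17, 18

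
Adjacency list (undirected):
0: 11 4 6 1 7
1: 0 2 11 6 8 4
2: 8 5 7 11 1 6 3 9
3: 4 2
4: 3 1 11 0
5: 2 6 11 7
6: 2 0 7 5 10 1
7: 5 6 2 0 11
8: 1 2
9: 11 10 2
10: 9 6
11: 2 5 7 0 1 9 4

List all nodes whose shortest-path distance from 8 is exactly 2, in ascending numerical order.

Level 0: 8
Level 1: 1, 2
Level 2: 0, 3, 4, 5, 6, 7, 9, 11
Level 3: 10

0, 3, 4, 5, 6, 7, 9, 11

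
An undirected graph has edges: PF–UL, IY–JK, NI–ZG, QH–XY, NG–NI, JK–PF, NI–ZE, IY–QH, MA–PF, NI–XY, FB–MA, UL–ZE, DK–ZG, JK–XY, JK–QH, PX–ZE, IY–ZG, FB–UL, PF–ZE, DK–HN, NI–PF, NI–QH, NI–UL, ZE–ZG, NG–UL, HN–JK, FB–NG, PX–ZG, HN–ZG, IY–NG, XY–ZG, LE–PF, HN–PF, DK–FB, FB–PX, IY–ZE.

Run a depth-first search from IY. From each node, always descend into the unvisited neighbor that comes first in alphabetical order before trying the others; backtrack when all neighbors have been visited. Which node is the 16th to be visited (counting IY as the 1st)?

Visit IY
IY → JK
JK → HN
HN → DK
DK → FB
FB → MA
MA → PF
PF → LE
PF → NI
NI → NG
NG → UL
UL → ZE
ZE → PX
PX → ZG
ZG → XY
XY → QH

Visit order: IY, JK, HN, DK, FB, MA, PF, LE, NI, NG, UL, ZE, PX, ZG, XY, QH

QH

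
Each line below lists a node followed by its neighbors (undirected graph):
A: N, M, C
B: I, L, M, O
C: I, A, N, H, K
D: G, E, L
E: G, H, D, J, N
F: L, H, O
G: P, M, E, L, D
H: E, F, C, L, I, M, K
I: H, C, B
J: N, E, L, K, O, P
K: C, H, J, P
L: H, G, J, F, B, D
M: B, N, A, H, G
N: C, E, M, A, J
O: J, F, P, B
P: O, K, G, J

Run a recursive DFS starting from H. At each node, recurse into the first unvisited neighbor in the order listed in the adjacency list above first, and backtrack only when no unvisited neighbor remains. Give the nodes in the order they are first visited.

H -> E -> G -> P -> O -> J -> N -> C -> I -> B -> L -> F -> D -> M -> A -> K

Visit H
H → E
E → G
G → P
P → O
O → J
J → N
N → C
C → I
I → B
B → L
L → F
L → D
B → M
M → A
C → K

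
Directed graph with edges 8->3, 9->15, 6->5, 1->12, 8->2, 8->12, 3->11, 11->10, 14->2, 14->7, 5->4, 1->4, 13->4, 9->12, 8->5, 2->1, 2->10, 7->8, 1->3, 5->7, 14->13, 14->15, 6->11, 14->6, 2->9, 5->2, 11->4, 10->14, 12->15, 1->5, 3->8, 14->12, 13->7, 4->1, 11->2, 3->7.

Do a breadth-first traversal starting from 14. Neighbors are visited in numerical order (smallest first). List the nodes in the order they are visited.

Visit 14; enqueue 2, 6, 7, 12, 13, 15 → queue [2, 6, 7, 12, 13, 15]
Visit 2; enqueue 1, 9, 10 → queue [6, 7, 12, 13, 15, 1, 9, 10]
Visit 6; enqueue 5, 11 → queue [7, 12, 13, 15, 1, 9, 10, 5, 11]
Visit 7; enqueue 8 → queue [12, 13, 15, 1, 9, 10, 5, 11, 8]
Visit 12 → queue [13, 15, 1, 9, 10, 5, 11, 8]
Visit 13; enqueue 4 → queue [15, 1, 9, 10, 5, 11, 8, 4]
Visit 15 → queue [1, 9, 10, 5, 11, 8, 4]
Visit 1; enqueue 3 → queue [9, 10, 5, 11, 8, 4, 3]
Visit 9 → queue [10, 5, 11, 8, 4, 3]
Visit 10 → queue [5, 11, 8, 4, 3]
Visit 5 → queue [11, 8, 4, 3]
Visit 11 → queue [8, 4, 3]
Visit 8 → queue [4, 3]
Visit 4 → queue [3]
Visit 3 → queue []

14 2 6 7 12 13 15 1 9 10 5 11 8 4 3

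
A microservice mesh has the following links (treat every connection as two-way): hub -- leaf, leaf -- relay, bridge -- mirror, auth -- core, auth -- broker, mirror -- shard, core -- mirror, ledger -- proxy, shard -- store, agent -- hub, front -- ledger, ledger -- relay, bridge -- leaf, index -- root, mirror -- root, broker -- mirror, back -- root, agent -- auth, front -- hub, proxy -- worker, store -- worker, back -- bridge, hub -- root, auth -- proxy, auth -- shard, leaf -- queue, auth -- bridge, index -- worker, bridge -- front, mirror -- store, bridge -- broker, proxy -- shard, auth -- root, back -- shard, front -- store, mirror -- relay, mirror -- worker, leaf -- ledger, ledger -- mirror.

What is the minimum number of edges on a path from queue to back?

3

Level 0: queue
Level 1: leaf
Level 2: bridge, hub, ledger, relay
Level 3: agent, auth, back, broker, front, mirror, proxy, root
Level 4: core, index, shard, store, worker
back first appears at level 3.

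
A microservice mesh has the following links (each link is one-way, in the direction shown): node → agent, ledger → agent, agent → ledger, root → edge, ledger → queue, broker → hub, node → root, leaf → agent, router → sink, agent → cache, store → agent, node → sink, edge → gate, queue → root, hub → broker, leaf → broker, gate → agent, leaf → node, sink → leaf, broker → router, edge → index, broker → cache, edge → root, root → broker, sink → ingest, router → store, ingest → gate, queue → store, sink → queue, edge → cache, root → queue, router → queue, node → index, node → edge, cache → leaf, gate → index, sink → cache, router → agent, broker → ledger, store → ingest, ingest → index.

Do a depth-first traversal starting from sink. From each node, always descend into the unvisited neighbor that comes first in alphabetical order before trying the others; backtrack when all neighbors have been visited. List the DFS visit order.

sink -> cache -> leaf -> agent -> ledger -> queue -> root -> broker -> hub -> router -> store -> ingest -> gate -> index -> edge -> node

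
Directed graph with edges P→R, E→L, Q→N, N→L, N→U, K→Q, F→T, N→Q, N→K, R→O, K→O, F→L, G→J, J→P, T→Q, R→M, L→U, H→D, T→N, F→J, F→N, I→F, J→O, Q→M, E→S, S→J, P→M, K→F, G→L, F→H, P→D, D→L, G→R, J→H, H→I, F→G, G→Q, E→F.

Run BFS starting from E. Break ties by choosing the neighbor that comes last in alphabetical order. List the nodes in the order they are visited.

Visit E; enqueue S, L, F → queue [S, L, F]
Visit S; enqueue J → queue [L, F, J]
Visit L; enqueue U → queue [F, J, U]
Visit F; enqueue T, N, H, G → queue [J, U, T, N, H, G]
Visit J; enqueue P, O → queue [U, T, N, H, G, P, O]
Visit U → queue [T, N, H, G, P, O]
Visit T; enqueue Q → queue [N, H, G, P, O, Q]
Visit N; enqueue K → queue [H, G, P, O, Q, K]
Visit H; enqueue I, D → queue [G, P, O, Q, K, I, D]
Visit G; enqueue R → queue [P, O, Q, K, I, D, R]
Visit P; enqueue M → queue [O, Q, K, I, D, R, M]
Visit O → queue [Q, K, I, D, R, M]
Visit Q → queue [K, I, D, R, M]
Visit K → queue [I, D, R, M]
Visit I → queue [D, R, M]
Visit D → queue [R, M]
Visit R → queue [M]
Visit M → queue []

E, S, L, F, J, U, T, N, H, G, P, O, Q, K, I, D, R, M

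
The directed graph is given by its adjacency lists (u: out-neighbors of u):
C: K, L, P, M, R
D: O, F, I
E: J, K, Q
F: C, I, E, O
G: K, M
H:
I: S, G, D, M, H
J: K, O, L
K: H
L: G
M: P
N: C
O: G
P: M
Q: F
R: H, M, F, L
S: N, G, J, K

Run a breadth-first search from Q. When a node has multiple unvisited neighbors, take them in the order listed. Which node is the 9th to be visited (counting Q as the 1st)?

P

Visit Q; enqueue F → queue [F]
Visit F; enqueue C, I, E, O → queue [C, I, E, O]
Visit C; enqueue K, L, P, M, R → queue [I, E, O, K, L, P, M, R]
Visit I; enqueue S, G, D, H → queue [E, O, K, L, P, M, R, S, G, D, H]
Visit E; enqueue J → queue [O, K, L, P, M, R, S, G, D, H, J]
Visit O → queue [K, L, P, M, R, S, G, D, H, J]
Visit K → queue [L, P, M, R, S, G, D, H, J]
Visit L → queue [P, M, R, S, G, D, H, J]
Visit P → queue [M, R, S, G, D, H, J]
Visit M → queue [R, S, G, D, H, J]
Visit R → queue [S, G, D, H, J]
Visit S; enqueue N → queue [G, D, H, J, N]
Visit G → queue [D, H, J, N]
Visit D → queue [H, J, N]
Visit H → queue [J, N]
Visit J → queue [N]
Visit N → queue []

Visit order: Q, F, C, I, E, O, K, L, P, M, R, S, G, D, H, J, N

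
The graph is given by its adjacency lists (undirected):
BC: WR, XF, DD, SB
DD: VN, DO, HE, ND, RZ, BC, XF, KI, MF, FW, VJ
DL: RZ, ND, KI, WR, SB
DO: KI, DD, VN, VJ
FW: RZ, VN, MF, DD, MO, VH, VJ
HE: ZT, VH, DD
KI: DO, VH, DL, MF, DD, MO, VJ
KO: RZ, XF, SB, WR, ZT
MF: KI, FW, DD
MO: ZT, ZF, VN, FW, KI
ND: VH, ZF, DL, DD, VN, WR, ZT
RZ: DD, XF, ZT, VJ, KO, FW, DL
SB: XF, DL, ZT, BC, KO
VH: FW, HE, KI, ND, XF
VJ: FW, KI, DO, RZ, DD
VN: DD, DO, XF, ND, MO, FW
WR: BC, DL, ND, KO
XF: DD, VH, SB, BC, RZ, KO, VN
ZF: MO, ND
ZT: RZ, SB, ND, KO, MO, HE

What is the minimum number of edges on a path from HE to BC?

2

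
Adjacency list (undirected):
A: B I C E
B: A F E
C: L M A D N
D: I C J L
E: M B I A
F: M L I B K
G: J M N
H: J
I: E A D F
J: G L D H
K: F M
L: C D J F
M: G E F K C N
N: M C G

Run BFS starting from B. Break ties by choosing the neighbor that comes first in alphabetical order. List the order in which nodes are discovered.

Visit B; enqueue A, E, F → queue [A, E, F]
Visit A; enqueue C, I → queue [E, F, C, I]
Visit E; enqueue M → queue [F, C, I, M]
Visit F; enqueue K, L → queue [C, I, M, K, L]
Visit C; enqueue D, N → queue [I, M, K, L, D, N]
Visit I → queue [M, K, L, D, N]
Visit M; enqueue G → queue [K, L, D, N, G]
Visit K → queue [L, D, N, G]
Visit L; enqueue J → queue [D, N, G, J]
Visit D → queue [N, G, J]
Visit N → queue [G, J]
Visit G → queue [J]
Visit J; enqueue H → queue [H]
Visit H → queue []

B A E F C I M K L D N G J H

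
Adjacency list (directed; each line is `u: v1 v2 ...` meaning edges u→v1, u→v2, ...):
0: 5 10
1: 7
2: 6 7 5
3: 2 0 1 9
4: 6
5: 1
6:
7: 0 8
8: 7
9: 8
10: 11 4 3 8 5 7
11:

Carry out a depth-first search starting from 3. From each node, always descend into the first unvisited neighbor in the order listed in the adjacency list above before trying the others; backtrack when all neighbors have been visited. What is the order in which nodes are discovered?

Visit 3
3 → 2
2 → 6
2 → 7
7 → 0
0 → 5
5 → 1
0 → 10
10 → 11
10 → 4
10 → 8
3 → 9

3 2 6 7 0 5 1 10 11 4 8 9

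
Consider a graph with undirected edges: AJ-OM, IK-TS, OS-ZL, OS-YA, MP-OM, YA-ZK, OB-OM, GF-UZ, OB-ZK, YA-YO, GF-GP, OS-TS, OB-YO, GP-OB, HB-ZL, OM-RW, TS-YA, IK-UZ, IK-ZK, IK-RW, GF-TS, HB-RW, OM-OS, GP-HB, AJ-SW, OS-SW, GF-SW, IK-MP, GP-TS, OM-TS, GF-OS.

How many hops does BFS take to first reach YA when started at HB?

3

Level 0: HB
Level 1: GP, RW, ZL
Level 2: GF, IK, OB, OM, OS, TS
Level 3: AJ, MP, SW, UZ, YA, YO, ZK
YA first appears at level 3.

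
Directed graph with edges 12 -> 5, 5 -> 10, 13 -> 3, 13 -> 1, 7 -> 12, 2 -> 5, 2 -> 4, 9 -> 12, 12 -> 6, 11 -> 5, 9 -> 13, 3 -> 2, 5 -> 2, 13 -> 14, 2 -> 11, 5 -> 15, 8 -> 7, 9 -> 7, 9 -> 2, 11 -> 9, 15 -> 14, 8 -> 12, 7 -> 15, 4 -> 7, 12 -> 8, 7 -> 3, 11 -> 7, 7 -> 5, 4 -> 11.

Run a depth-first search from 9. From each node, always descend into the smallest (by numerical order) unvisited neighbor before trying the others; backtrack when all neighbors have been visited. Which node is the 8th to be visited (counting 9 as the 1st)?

Visit 9
9 → 2
2 → 4
4 → 7
7 → 3
7 → 5
5 → 10
5 → 15
15 → 14
7 → 12
12 → 6
12 → 8
4 → 11
9 → 13
13 → 1

Visit order: 9, 2, 4, 7, 3, 5, 10, 15, 14, 12, 6, 8, 11, 13, 1

15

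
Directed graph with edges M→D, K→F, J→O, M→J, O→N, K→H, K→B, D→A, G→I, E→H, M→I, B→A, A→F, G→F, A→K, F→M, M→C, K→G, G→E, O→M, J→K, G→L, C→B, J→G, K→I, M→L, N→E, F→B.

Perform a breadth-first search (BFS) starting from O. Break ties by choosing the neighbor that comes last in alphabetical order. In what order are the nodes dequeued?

Visit O; enqueue N, M → queue [N, M]
Visit N; enqueue E → queue [M, E]
Visit M; enqueue L, J, I, D, C → queue [E, L, J, I, D, C]
Visit E; enqueue H → queue [L, J, I, D, C, H]
Visit L → queue [J, I, D, C, H]
Visit J; enqueue K, G → queue [I, D, C, H, K, G]
Visit I → queue [D, C, H, K, G]
Visit D; enqueue A → queue [C, H, K, G, A]
Visit C; enqueue B → queue [H, K, G, A, B]
Visit H → queue [K, G, A, B]
Visit K; enqueue F → queue [G, A, B, F]
Visit G → queue [A, B, F]
Visit A → queue [B, F]
Visit B → queue [F]
Visit F → queue []

O, N, M, E, L, J, I, D, C, H, K, G, A, B, F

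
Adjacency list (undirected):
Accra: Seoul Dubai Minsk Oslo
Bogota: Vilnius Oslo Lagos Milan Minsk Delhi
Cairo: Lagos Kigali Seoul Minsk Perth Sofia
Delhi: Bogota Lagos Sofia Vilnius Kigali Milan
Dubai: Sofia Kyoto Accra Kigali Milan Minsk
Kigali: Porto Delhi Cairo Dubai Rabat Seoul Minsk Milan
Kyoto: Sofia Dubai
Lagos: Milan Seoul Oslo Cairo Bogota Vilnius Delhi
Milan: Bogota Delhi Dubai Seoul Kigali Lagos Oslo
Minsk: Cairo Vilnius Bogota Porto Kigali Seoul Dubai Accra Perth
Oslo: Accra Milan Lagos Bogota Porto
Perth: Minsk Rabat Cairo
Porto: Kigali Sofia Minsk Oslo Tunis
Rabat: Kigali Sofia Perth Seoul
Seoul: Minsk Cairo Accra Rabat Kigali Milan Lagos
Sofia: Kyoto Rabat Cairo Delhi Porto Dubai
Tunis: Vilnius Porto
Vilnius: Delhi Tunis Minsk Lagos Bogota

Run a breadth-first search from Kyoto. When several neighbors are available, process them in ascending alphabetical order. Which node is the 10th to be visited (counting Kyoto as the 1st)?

Visit Kyoto; enqueue Dubai, Sofia → queue [Dubai, Sofia]
Visit Dubai; enqueue Accra, Kigali, Milan, Minsk → queue [Sofia, Accra, Kigali, Milan, Minsk]
Visit Sofia; enqueue Cairo, Delhi, Porto, Rabat → queue [Accra, Kigali, Milan, Minsk, Cairo, Delhi, Porto, Rabat]
Visit Accra; enqueue Oslo, Seoul → queue [Kigali, Milan, Minsk, Cairo, Delhi, Porto, Rabat, Oslo, Seoul]
Visit Kigali → queue [Milan, Minsk, Cairo, Delhi, Porto, Rabat, Oslo, Seoul]
Visit Milan; enqueue Bogota, Lagos → queue [Minsk, Cairo, Delhi, Porto, Rabat, Oslo, Seoul, Bogota, Lagos]
Visit Minsk; enqueue Perth, Vilnius → queue [Cairo, Delhi, Porto, Rabat, Oslo, Seoul, Bogota, Lagos, Perth, Vilnius]
Visit Cairo → queue [Delhi, Porto, Rabat, Oslo, Seoul, Bogota, Lagos, Perth, Vilnius]
Visit Delhi → queue [Porto, Rabat, Oslo, Seoul, Bogota, Lagos, Perth, Vilnius]
Visit Porto; enqueue Tunis → queue [Rabat, Oslo, Seoul, Bogota, Lagos, Perth, Vilnius, Tunis]
Visit Rabat → queue [Oslo, Seoul, Bogota, Lagos, Perth, Vilnius, Tunis]
Visit Oslo → queue [Seoul, Bogota, Lagos, Perth, Vilnius, Tunis]
Visit Seoul → queue [Bogota, Lagos, Perth, Vilnius, Tunis]
Visit Bogota → queue [Lagos, Perth, Vilnius, Tunis]
Visit Lagos → queue [Perth, Vilnius, Tunis]
Visit Perth → queue [Vilnius, Tunis]
Visit Vilnius → queue [Tunis]
Visit Tunis → queue []

Visit order: Kyoto, Dubai, Sofia, Accra, Kigali, Milan, Minsk, Cairo, Delhi, Porto, Rabat, Oslo, Seoul, Bogota, Lagos, Perth, Vilnius, Tunis

Porto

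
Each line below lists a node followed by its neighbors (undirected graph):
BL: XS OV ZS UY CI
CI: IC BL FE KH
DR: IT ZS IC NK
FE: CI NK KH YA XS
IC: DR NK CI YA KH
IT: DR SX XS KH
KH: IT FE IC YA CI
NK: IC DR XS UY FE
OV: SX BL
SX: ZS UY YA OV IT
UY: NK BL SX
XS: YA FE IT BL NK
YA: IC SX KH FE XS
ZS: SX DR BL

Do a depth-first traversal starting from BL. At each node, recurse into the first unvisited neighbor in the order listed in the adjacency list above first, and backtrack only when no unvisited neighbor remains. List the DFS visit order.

BL → XS → YA → IC → DR → IT → SX → ZS → UY → NK → FE → CI → KH → OV

Visit BL
BL → XS
XS → YA
YA → IC
IC → DR
DR → IT
IT → SX
SX → ZS
SX → UY
UY → NK
NK → FE
FE → CI
CI → KH
SX → OV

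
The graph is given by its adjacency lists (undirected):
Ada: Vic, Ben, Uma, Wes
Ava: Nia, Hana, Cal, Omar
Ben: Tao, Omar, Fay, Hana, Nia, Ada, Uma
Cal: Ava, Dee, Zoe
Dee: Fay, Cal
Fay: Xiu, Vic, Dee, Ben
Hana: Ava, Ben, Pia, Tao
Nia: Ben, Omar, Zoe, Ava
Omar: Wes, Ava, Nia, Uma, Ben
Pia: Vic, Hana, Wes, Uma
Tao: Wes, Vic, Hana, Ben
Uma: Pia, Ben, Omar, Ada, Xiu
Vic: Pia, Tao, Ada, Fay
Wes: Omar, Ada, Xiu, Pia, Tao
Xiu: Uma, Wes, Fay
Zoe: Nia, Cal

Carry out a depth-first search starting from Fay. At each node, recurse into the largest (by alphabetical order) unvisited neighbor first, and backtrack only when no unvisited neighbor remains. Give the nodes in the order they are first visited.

Fay, Xiu, Wes, Tao, Vic, Pia, Uma, Omar, Nia, Zoe, Cal, Dee, Ava, Hana, Ben, Ada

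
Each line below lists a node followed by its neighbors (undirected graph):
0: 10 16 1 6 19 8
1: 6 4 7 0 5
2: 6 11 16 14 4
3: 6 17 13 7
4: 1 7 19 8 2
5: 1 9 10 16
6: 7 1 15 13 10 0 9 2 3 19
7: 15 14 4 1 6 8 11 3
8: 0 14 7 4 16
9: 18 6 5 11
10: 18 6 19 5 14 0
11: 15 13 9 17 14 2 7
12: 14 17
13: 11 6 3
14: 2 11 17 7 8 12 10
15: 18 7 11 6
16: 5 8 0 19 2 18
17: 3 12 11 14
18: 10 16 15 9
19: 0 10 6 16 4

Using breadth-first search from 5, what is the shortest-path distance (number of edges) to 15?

3

Level 0: 5
Level 1: 1, 9, 10, 16
Level 2: 0, 2, 4, 6, 7, 8, 11, 14, 18, 19
Level 3: 3, 12, 13, 15, 17
15 first appears at level 3.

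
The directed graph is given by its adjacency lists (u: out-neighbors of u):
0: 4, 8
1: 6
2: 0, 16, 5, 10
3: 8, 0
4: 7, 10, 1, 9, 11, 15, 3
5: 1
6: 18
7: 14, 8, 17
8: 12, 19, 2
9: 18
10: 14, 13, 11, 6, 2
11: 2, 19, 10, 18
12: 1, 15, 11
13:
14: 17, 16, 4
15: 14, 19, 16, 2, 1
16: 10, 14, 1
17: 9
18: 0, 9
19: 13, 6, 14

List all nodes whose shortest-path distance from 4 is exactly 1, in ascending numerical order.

Level 0: 4
Level 1: 1, 3, 7, 9, 10, 11, 15
Level 2: 0, 2, 6, 8, 13, 14, 16, 17, 18, 19
Level 3: 5, 12

1, 3, 7, 9, 10, 11, 15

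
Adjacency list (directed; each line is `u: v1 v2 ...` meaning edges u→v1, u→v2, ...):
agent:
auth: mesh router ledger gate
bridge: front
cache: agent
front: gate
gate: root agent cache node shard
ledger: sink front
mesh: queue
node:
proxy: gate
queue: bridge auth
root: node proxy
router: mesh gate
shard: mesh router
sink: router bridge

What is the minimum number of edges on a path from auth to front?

2

Level 0: auth
Level 1: gate, ledger, mesh, router
Level 2: agent, cache, front, node, queue, root, shard, sink
Level 3: bridge, proxy
front first appears at level 2.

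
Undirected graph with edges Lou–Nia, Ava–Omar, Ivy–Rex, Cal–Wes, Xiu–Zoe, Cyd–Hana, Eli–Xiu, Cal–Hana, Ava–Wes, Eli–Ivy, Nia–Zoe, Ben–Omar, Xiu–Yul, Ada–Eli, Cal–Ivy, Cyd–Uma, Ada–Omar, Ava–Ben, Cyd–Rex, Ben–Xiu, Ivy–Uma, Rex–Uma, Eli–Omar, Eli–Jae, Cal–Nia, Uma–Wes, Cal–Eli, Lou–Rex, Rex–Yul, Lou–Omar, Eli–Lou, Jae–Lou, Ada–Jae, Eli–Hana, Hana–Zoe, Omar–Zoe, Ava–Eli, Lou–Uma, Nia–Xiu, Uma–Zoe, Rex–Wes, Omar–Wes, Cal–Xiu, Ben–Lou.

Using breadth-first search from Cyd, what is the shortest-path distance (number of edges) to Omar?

Level 0: Cyd
Level 1: Hana, Rex, Uma
Level 2: Cal, Eli, Ivy, Lou, Wes, Yul, Zoe
Level 3: Ada, Ava, Ben, Jae, Nia, Omar, Xiu
Omar first appears at level 3.

3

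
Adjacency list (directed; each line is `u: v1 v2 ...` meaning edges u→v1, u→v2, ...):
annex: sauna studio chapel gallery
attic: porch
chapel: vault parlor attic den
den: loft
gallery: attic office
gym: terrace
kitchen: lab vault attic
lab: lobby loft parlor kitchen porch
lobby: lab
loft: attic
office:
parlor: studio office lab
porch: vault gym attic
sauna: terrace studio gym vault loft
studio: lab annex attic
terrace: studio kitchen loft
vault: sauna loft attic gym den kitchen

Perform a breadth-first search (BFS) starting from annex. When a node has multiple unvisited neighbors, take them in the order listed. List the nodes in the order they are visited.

annex -> sauna -> studio -> chapel -> gallery -> terrace -> gym -> vault -> loft -> lab -> attic -> parlor -> den -> office -> kitchen -> lobby -> porch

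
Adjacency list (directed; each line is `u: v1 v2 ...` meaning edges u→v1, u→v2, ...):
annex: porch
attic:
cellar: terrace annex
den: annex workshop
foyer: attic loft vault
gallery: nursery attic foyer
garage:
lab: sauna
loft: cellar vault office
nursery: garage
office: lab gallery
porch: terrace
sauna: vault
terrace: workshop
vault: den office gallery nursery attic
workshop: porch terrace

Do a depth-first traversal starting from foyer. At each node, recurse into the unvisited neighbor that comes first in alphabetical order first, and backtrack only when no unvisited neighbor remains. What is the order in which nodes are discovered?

foyer attic loft cellar annex porch terrace workshop office gallery nursery garage lab sauna vault den

Visit foyer
foyer → attic
foyer → loft
loft → cellar
cellar → annex
annex → porch
porch → terrace
terrace → workshop
loft → office
office → gallery
gallery → nursery
nursery → garage
office → lab
lab → sauna
sauna → vault
vault → den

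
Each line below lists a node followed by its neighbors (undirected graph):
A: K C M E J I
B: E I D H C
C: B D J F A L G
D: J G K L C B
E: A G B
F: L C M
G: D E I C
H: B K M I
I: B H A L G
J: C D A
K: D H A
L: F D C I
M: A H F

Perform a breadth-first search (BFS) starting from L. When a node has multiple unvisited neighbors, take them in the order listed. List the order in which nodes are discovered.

L F D C I M J G K B A H E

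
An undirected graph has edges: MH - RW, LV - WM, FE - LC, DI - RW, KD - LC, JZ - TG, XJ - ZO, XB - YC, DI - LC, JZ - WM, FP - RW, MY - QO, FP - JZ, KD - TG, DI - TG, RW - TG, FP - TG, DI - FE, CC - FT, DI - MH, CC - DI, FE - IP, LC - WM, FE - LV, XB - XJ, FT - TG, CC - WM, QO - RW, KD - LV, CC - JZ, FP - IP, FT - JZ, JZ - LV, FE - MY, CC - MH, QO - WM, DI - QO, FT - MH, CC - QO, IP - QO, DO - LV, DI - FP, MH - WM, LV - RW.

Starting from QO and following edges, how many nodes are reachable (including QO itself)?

BFS from QO visits: QO, WM, RW, MY, IP, DI, CC, MH, LV, LC, JZ, TG, FP, FE, FT, KD, DO
Reachable nodes: 17 of 21 total.

17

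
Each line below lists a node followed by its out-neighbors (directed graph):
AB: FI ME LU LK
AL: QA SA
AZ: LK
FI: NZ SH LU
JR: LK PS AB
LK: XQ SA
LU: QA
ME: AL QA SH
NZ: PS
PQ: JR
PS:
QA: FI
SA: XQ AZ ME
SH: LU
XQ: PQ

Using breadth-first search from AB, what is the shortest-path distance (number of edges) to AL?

Level 0: AB
Level 1: FI, LK, LU, ME
Level 2: AL, NZ, QA, SA, SH, XQ
Level 3: AZ, PQ, PS
Level 4: JR
AL first appears at level 2.

2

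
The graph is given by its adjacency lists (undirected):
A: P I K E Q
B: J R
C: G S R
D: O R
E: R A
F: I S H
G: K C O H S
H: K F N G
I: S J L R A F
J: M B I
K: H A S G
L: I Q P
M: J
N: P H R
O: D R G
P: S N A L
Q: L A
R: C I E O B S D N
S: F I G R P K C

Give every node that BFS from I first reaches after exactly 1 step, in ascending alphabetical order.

A, F, J, L, R, S

Level 0: I
Level 1: A, F, J, L, R, S
Level 2: B, C, D, E, G, H, K, M, N, O, P, Q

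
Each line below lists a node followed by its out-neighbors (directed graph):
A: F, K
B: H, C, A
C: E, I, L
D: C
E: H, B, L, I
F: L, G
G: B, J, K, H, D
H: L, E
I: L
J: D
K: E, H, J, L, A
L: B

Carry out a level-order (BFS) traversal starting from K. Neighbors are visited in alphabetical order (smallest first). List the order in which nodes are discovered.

Visit K; enqueue A, E, H, J, L → queue [A, E, H, J, L]
Visit A; enqueue F → queue [E, H, J, L, F]
Visit E; enqueue B, I → queue [H, J, L, F, B, I]
Visit H → queue [J, L, F, B, I]
Visit J; enqueue D → queue [L, F, B, I, D]
Visit L → queue [F, B, I, D]
Visit F; enqueue G → queue [B, I, D, G]
Visit B; enqueue C → queue [I, D, G, C]
Visit I → queue [D, G, C]
Visit D → queue [G, C]
Visit G → queue [C]
Visit C → queue []

K -> A -> E -> H -> J -> L -> F -> B -> I -> D -> G -> C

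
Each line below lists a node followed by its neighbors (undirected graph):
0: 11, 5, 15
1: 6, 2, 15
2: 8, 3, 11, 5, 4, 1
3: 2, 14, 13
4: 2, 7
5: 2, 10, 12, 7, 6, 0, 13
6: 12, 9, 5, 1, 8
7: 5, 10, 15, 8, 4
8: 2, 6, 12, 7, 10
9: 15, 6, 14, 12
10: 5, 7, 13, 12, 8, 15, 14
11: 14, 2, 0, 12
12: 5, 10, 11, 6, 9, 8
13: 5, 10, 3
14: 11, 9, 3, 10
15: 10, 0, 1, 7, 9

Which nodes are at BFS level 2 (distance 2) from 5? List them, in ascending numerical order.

Level 0: 5
Level 1: 0, 2, 6, 7, 10, 12, 13
Level 2: 1, 3, 4, 8, 9, 11, 14, 15

1, 3, 4, 8, 9, 11, 14, 15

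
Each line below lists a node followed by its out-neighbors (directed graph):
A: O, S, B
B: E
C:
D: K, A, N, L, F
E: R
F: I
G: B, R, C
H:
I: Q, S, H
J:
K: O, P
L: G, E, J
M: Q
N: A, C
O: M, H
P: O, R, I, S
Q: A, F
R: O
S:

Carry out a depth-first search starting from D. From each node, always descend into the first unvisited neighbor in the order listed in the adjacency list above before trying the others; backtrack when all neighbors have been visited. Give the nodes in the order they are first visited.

D → K → O → M → Q → A → S → B → E → R → F → I → H → P → N → C → L → G → J

Visit D
D → K
K → O
O → M
M → Q
Q → A
A → S
A → B
B → E
E → R
Q → F
F → I
I → H
K → P
D → N
N → C
D → L
L → G
L → J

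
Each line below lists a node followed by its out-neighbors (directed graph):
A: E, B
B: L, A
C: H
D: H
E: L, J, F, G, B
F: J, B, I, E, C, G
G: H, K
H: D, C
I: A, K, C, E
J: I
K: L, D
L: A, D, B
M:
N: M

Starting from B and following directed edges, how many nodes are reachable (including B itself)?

BFS from B visits: B, L, A, D, E, H, J, F, G, C, I, K
Reachable nodes: 12 of 14 total.

12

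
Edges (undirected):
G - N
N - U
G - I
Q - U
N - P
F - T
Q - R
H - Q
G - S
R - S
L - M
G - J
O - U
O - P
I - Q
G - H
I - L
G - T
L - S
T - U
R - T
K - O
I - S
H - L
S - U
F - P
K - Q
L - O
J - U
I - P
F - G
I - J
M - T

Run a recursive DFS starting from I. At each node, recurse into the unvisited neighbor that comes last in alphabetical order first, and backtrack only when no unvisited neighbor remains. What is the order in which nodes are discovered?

I S U T R Q K O P N G J H L M F

Visit I
I → S
S → U
U → T
T → R
R → Q
Q → K
K → O
O → P
P → N
N → G
G → J
G → H
H → L
L → M
G → F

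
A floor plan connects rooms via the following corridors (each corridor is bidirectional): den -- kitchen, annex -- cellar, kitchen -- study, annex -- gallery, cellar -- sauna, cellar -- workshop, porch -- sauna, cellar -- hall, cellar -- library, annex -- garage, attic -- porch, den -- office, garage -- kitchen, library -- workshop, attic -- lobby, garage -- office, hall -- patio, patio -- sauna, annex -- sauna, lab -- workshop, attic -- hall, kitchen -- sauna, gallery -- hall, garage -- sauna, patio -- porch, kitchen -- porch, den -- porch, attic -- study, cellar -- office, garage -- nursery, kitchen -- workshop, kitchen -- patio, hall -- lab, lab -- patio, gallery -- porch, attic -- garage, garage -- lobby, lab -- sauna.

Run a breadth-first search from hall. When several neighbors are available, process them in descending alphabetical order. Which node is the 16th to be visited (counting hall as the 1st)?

garage

Visit hall; enqueue patio, lab, gallery, cellar, attic → queue [patio, lab, gallery, cellar, attic]
Visit patio; enqueue sauna, porch, kitchen → queue [lab, gallery, cellar, attic, sauna, porch, kitchen]
Visit lab; enqueue workshop → queue [gallery, cellar, attic, sauna, porch, kitchen, workshop]
Visit gallery; enqueue annex → queue [cellar, attic, sauna, porch, kitchen, workshop, annex]
Visit cellar; enqueue office, library → queue [attic, sauna, porch, kitchen, workshop, annex, office, library]
Visit attic; enqueue study, lobby, garage → queue [sauna, porch, kitchen, workshop, annex, office, library, study, lobby, garage]
Visit sauna → queue [porch, kitchen, workshop, annex, office, library, study, lobby, garage]
Visit porch; enqueue den → queue [kitchen, workshop, annex, office, library, study, lobby, garage, den]
Visit kitchen → queue [workshop, annex, office, library, study, lobby, garage, den]
Visit workshop → queue [annex, office, library, study, lobby, garage, den]
Visit annex → queue [office, library, study, lobby, garage, den]
Visit office → queue [library, study, lobby, garage, den]
Visit library → queue [study, lobby, garage, den]
Visit study → queue [lobby, garage, den]
Visit lobby → queue [garage, den]
Visit garage; enqueue nursery → queue [den, nursery]
Visit den → queue [nursery]
Visit nursery → queue []

Visit order: hall, patio, lab, gallery, cellar, attic, sauna, porch, kitchen, workshop, annex, office, library, study, lobby, garage, den, nursery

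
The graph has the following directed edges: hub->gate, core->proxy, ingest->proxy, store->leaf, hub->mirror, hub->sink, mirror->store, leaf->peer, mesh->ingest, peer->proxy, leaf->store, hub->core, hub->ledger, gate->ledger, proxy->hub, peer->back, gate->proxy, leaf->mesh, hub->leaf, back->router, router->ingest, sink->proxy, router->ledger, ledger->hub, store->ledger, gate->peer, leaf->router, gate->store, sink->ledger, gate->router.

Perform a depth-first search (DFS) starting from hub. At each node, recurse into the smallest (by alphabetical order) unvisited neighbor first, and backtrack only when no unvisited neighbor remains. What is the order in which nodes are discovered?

hub -> core -> proxy -> gate -> ledger -> peer -> back -> router -> ingest -> store -> leaf -> mesh -> mirror -> sink

Visit hub
hub → core
core → proxy
hub → gate
gate → ledger
gate → peer
peer → back
back → router
router → ingest
gate → store
store → leaf
leaf → mesh
hub → mirror
hub → sink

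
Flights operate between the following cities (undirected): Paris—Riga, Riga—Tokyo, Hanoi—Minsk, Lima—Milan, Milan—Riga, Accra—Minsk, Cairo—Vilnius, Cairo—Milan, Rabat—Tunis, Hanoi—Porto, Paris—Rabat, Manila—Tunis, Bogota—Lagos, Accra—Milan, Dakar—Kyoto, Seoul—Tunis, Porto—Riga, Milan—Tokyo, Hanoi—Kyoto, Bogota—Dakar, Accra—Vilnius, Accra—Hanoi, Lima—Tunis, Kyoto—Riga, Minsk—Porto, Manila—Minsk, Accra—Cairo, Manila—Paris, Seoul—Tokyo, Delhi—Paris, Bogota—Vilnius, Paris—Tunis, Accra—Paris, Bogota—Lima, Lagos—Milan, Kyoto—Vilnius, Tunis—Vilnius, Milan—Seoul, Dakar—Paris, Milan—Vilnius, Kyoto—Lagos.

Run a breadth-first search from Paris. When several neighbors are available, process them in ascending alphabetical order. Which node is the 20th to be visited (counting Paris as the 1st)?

Lagos

Visit Paris; enqueue Accra, Dakar, Delhi, Manila, Rabat, Riga, Tunis → queue [Accra, Dakar, Delhi, Manila, Rabat, Riga, Tunis]
Visit Accra; enqueue Cairo, Hanoi, Milan, Minsk, Vilnius → queue [Dakar, Delhi, Manila, Rabat, Riga, Tunis, Cairo, Hanoi, Milan, Minsk, Vilnius]
Visit Dakar; enqueue Bogota, Kyoto → queue [Delhi, Manila, Rabat, Riga, Tunis, Cairo, Hanoi, Milan, Minsk, Vilnius, Bogota, Kyoto]
Visit Delhi → queue [Manila, Rabat, Riga, Tunis, Cairo, Hanoi, Milan, Minsk, Vilnius, Bogota, Kyoto]
Visit Manila → queue [Rabat, Riga, Tunis, Cairo, Hanoi, Milan, Minsk, Vilnius, Bogota, Kyoto]
Visit Rabat → queue [Riga, Tunis, Cairo, Hanoi, Milan, Minsk, Vilnius, Bogota, Kyoto]
Visit Riga; enqueue Porto, Tokyo → queue [Tunis, Cairo, Hanoi, Milan, Minsk, Vilnius, Bogota, Kyoto, Porto, Tokyo]
Visit Tunis; enqueue Lima, Seoul → queue [Cairo, Hanoi, Milan, Minsk, Vilnius, Bogota, Kyoto, Porto, Tokyo, Lima, Seoul]
Visit Cairo → queue [Hanoi, Milan, Minsk, Vilnius, Bogota, Kyoto, Porto, Tokyo, Lima, Seoul]
Visit Hanoi → queue [Milan, Minsk, Vilnius, Bogota, Kyoto, Porto, Tokyo, Lima, Seoul]
Visit Milan; enqueue Lagos → queue [Minsk, Vilnius, Bogota, Kyoto, Porto, Tokyo, Lima, Seoul, Lagos]
Visit Minsk → queue [Vilnius, Bogota, Kyoto, Porto, Tokyo, Lima, Seoul, Lagos]
Visit Vilnius → queue [Bogota, Kyoto, Porto, Tokyo, Lima, Seoul, Lagos]
Visit Bogota → queue [Kyoto, Porto, Tokyo, Lima, Seoul, Lagos]
Visit Kyoto → queue [Porto, Tokyo, Lima, Seoul, Lagos]
Visit Porto → queue [Tokyo, Lima, Seoul, Lagos]
Visit Tokyo → queue [Lima, Seoul, Lagos]
Visit Lima → queue [Seoul, Lagos]
Visit Seoul → queue [Lagos]
Visit Lagos → queue []

Visit order: Paris, Accra, Dakar, Delhi, Manila, Rabat, Riga, Tunis, Cairo, Hanoi, Milan, Minsk, Vilnius, Bogota, Kyoto, Porto, Tokyo, Lima, Seoul, Lagos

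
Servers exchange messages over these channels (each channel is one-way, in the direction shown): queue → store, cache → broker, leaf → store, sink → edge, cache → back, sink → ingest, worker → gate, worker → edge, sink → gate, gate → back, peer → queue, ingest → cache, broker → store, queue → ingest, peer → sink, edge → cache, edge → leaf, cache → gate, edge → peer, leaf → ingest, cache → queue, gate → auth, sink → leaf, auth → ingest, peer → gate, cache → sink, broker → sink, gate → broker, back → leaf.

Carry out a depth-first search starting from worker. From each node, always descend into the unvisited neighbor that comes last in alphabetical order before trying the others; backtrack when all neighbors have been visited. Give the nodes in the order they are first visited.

Visit worker
worker → gate
gate → broker
broker → store
broker → sink
sink → leaf
leaf → ingest
ingest → cache
cache → queue
cache → back
sink → edge
edge → peer
gate → auth

worker → gate → broker → store → sink → leaf → ingest → cache → queue → back → edge → peer → auth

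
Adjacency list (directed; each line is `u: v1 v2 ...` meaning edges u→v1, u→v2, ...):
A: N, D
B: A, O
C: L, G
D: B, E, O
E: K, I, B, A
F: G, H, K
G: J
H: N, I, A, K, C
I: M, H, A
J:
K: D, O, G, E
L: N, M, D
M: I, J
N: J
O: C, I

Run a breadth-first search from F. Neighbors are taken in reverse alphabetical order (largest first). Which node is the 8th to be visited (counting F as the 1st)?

N

Visit F; enqueue K, H, G → queue [K, H, G]
Visit K; enqueue O, E, D → queue [H, G, O, E, D]
Visit H; enqueue N, I, C, A → queue [G, O, E, D, N, I, C, A]
Visit G; enqueue J → queue [O, E, D, N, I, C, A, J]
Visit O → queue [E, D, N, I, C, A, J]
Visit E; enqueue B → queue [D, N, I, C, A, J, B]
Visit D → queue [N, I, C, A, J, B]
Visit N → queue [I, C, A, J, B]
Visit I; enqueue M → queue [C, A, J, B, M]
Visit C; enqueue L → queue [A, J, B, M, L]
Visit A → queue [J, B, M, L]
Visit J → queue [B, M, L]
Visit B → queue [M, L]
Visit M → queue [L]
Visit L → queue []

Visit order: F, K, H, G, O, E, D, N, I, C, A, J, B, M, L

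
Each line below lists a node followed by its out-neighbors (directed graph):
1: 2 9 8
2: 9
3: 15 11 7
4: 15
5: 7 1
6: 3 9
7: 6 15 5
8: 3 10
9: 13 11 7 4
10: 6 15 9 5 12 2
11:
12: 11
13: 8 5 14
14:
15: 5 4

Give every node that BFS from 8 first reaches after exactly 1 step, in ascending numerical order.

3, 10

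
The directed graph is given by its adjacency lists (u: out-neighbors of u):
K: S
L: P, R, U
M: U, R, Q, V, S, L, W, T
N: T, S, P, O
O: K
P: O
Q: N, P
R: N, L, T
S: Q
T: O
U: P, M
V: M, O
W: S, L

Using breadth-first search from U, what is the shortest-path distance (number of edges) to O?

2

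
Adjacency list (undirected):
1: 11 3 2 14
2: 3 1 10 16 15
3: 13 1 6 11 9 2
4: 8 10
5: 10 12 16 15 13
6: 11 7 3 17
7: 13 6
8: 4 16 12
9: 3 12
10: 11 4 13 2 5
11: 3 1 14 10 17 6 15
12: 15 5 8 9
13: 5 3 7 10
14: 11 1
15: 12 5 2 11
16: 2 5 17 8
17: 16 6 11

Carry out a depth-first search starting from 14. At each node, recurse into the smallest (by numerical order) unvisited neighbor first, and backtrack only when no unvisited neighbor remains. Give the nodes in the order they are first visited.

14, 1, 2, 3, 6, 7, 13, 5, 10, 4, 8, 12, 9, 15, 11, 17, 16

Visit 14
14 → 1
1 → 2
2 → 3
3 → 6
6 → 7
7 → 13
13 → 5
5 → 10
10 → 4
4 → 8
8 → 12
12 → 9
12 → 15
15 → 11
11 → 17
17 → 16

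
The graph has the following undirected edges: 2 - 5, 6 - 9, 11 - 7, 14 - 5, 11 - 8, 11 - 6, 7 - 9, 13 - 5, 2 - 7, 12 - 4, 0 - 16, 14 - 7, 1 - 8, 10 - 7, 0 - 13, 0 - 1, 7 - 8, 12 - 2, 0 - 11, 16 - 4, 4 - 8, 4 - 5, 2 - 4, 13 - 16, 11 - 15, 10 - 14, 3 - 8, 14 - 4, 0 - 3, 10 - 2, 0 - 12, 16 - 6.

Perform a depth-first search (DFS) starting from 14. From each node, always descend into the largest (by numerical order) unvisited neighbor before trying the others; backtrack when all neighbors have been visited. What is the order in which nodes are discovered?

Visit 14
14 → 10
10 → 7
7 → 11
11 → 15
11 → 8
8 → 4
4 → 16
16 → 13
13 → 5
5 → 2
2 → 12
12 → 0
0 → 3
0 → 1
16 → 6
6 → 9

14 → 10 → 7 → 11 → 15 → 8 → 4 → 16 → 13 → 5 → 2 → 12 → 0 → 3 → 1 → 6 → 9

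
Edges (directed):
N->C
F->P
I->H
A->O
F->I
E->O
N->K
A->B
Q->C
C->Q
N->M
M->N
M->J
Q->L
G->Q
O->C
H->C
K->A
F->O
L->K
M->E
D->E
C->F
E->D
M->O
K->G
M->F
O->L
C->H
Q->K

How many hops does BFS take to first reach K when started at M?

2

Level 0: M
Level 1: E, F, J, N, O
Level 2: C, D, I, K, L, P
Level 3: A, G, H, Q
Level 4: B
K first appears at level 2.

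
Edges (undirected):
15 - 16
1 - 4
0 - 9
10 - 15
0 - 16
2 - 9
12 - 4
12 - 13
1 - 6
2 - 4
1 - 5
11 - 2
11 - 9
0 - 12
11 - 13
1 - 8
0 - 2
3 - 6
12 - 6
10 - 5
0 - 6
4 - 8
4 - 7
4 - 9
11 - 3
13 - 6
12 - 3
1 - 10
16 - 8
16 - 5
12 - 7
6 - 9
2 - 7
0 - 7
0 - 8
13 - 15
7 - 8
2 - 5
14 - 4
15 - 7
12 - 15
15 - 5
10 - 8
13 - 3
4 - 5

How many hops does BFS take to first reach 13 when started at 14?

3

Level 0: 14
Level 1: 4
Level 2: 1, 2, 5, 7, 8, 9, 12
Level 3: 0, 3, 6, 10, 11, 13, 15, 16
13 first appears at level 3.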